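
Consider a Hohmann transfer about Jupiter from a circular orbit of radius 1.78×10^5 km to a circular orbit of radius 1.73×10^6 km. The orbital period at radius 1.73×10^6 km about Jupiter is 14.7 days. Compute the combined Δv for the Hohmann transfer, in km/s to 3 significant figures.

Δv = 14.1 km/s

From Kepler's third law T² = 4π²r³/μ at r = 1.73×10^6 km, T = 14.7 days = 14.7 × 86400 s = 1.27008×10^6 s: μ = 4π²r³/T² = 1.26717×10^8 km³/s².
Transfer-ellipse semi-major axis a_t = (r₁ + r₂)/2 = (1.780×10^5 + 1.730×10^6)/2 = 9.540×10^5 km.
At r₁ the circular-orbit speed is v₁ = √(μ/r₁) = 26.681 km/s.
Transfer-orbit speed at r₁ (vis-viva equation): v_p = √[μ(2/r₁ − 1/a_t)] = 35.930 km/s.
First burn Δv₁ = |v_p − v₁| = 9.249 km/s.
Circular speed at r₂: v₂ = √(μ/r₂) = 8.5584 km/s.
Transfer-orbit speed at r₂: v_a = √[μ(2/r₂ − 1/a_t)] = 3.6968 km/s.
Second burn Δv₂ = |v₂ − v_a| = 4.862 km/s.
Total Δv = Δv₁ + Δv₂ = 14.11 km/s.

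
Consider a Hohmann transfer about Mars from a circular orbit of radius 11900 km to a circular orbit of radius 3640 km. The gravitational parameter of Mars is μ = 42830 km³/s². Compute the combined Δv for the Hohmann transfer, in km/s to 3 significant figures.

Semi-major axis of the transfer orbit: a_t = (11900 + 3640)/2 = 7770 km.
At r₁ the circular-orbit speed is v₁ = √(μ/r₁) = 1.897145 km/s.
Transfer-orbit speed at r₁ (vis-viva equation): v_a = √[μ(2/r₁ − 1/a_t)] = 1.298496 km/s.
First burn Δv₁ = |v_a − v₁| = 0.598649 km/s.
Circular speed at r₂: v₂ = √(μ/r₂) = 3.430231 km/s.
Transfer-orbit speed at r₂: v_p = √[μ(2/r₂ − 1/a_t)] = 4.245084 km/s.
Second burn Δv₂ = |v₂ − v_p| = 0.814853 km/s.
Total Δv = Δv₁ + Δv₂ = 1.414 km/s.

Δv = 1.41 km/s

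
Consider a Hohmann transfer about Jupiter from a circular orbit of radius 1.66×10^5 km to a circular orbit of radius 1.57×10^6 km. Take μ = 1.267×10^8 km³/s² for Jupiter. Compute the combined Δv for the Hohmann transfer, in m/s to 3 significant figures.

Δv = 14600 m/s

The Hohmann ellipse has a_t = (r₁ + r₂)/2 = 8.680×10^5 km.
Circular speed at r₁: v₁ = √(μ/r₁) = √(1.267×10^8/1.660×10^5) = 27.627 km/s.
On the transfer ellipse at r₁, vis-viva equation gives v_p = √[μ(2/r₁ − 1/a_t)] = 37.156 km/s.
First burn Δv₁ = |v_p − v₁| = 9.529 km/s.
At r₂, v₂ = √(μ/r₂) = 8.9834 km/s.
Transfer-orbit speed at r₂: v_a = √[μ(2/r₂ − 1/a_t)] = 3.9286 km/s.
Second burn Δv₂ = |v₂ − v_a| = 5.055 km/s.
Δv = Δv₁ + Δv₂ = 9.529 + 5.055 = 14.58 km/s.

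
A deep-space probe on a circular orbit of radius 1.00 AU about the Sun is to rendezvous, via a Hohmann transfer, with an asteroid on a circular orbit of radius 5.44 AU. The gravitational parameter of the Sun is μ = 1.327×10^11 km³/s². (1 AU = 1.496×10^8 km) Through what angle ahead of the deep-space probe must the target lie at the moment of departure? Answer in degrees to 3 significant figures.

φ = 98.0°

In km: r₁ = 1.00 × 1.496×10^8 = 1.496×10^8 km; r₂ = 5.44 × 1.496×10^8 = 8.13824×10^8 km.
The Hohmann ellipse has a_t = (r₁ + r₂)/2 = 4.81712×10^8 km.
Transfer time t = π√(a_t³/μ) = 9.1179×10^7 s.
Target angular speed ω₂ = √(μ/r₂³) = 1.5691×10^-8 rad/s.
Angle swept by the target during transfer: ω₂·t = 1.4307 rad = 81.97°.
Arrival is 180° from departure on the ellipse, so φ = 180° − 81.97° = 98.0°.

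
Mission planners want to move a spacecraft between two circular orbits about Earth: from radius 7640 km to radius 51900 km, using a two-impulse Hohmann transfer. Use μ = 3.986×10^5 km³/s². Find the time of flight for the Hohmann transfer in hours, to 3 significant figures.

The Hohmann ellipse has a_t = (r₁ + r₂)/2 = 29770 km.
Transfer time t = π√(a_t³/μ) = π√((29770)³ / 3.986×10^5) = 25560 s.
Converting: 25560 s ÷ 3600 s/hour = 7.10 hours.

t = 7.10 hours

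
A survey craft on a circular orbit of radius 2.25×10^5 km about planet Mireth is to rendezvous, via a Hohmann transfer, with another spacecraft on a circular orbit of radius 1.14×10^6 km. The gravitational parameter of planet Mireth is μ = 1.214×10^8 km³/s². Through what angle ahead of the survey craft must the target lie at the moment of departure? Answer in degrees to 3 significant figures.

Semi-major axis of the transfer orbit: a_t = (2.250×10^5 + 1.140×10^6)/2 = 6.825×10^5 km.
The half-period of the transfer ellipse is t = π√(a_t³/μ) = 1.6077×10^5 s.
The target's mean motion on its circular orbit is ω₂ = √(μ/r₂³) = 9.0522×10^-6 rad/s.
Angle swept by the target during transfer: ω₂·t = 1.4553 rad = 83.38°.
Arrival is 180° from departure on the ellipse, so φ = 180° − 83.38° = 96.6°.

φ = 96.6°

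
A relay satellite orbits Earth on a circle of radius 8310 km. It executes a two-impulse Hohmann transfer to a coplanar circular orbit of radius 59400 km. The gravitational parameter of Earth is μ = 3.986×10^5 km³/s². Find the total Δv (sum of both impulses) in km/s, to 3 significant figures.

The Hohmann ellipse has a_t = (r₁ + r₂)/2 = 33855 km.
Circular speed at r₁: v₁ = √(μ/r₁) = √(3.986×10^5/8310) = 6.926 km/s.
Transfer-orbit speed at r₁ (v² = μ(2/r − 1/a)): v_p = √[μ(2/r₁ − 1/a_t)] = 9.174 km/s.
First burn Δv₁ = |v_p − v₁| = 2.248 km/s.
At r₂, v₂ = √(μ/r₂) = 2.590 km/s.
Transfer-orbit speed at r₂: v_a = √[μ(2/r₂ − 1/a_t)] = 1.283 km/s.
Second burn Δv₂ = |v₂ − v_a| = 1.307 km/s.
Total Δv = Δv₁ + Δv₂ = 3.555 km/s.

Δv = 3.56 km/s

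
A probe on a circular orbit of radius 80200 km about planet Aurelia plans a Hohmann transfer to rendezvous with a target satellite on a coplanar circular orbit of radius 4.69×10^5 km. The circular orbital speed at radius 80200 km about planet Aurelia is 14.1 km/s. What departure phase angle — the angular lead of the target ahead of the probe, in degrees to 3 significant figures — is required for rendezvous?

φ = 99.4°

From the circular-orbit relation v² = μ/r at r = 80200 km: μ = v²r = (14.1)² × 80200 = 1.59446×10^7 km³/s².
The Hohmann ellipse has a_t = (r₁ + r₂)/2 = 2.746×10^5 km.
The half-period of the transfer ellipse is t = π√(a_t³/μ) = 1.13212×10^5 s.
The target's mean motion on its circular orbit is ω₂ = √(μ/r₂³) = 1.24322×10^-5 rad/s.
Angle swept by the target during transfer: ω₂·t = 1.4075 rad = 80.64°.
The probe traverses 180° on the transfer ellipse, so the target must lead by 180° − 80.64° = 99.4°.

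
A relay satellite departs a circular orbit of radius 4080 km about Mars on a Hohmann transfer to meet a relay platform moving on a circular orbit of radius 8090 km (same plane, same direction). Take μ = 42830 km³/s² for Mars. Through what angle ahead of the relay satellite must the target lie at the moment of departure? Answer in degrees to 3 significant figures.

The Hohmann ellipse has a_t = (r₁ + r₂)/2 = 6085 km.
Transfer time t = π√(a_t³/μ) = 7206 s.
The target's mean motion on its circular orbit is ω₂ = √(μ/r₂³) = 2.844×10^-4 rad/s.
Angle swept by the target during transfer: ω₂·t = 2.049 rad = 117.4°.
The relay satellite traverses 180° on the transfer ellipse, so the target must lead by 180° − 117.4° = 62.6°.

φ = 62.6°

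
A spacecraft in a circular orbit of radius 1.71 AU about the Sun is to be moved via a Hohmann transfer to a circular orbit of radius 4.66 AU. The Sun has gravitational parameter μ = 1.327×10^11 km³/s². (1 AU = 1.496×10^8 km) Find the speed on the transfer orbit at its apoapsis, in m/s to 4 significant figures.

v = 10110 m/s

In km: r₁ = 1.71 × 1.496×10^8 = 2.55816×10^8 km; r₂ = 4.66 × 1.496×10^8 = 6.97136×10^8 km.
Transfer-ellipse semi-major axis a_t = (r₁ + r₂)/2 = (2.55816×10^8 + 6.97136×10^8)/2 = 4.76476×10^8 km.
At apoapsis, r = 6.97136×10^8 km.
From the vis-viva equation, v = √[μ(2/r − 1/a_t)] = 10.11 km/s.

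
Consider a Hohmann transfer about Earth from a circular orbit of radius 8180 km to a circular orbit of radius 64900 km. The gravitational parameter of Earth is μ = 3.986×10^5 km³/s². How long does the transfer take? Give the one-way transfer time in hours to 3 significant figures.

Semi-major axis of the transfer orbit: a_t = (8180 + 64900)/2 = 36540 km.
By Kepler's third law the transfer-orbit period is T = 2π√(a_t³/μ), so t = T/2 = 34756 s.
Converting: 34756 s ÷ 3600 s/hour = 9.65 hours.

t = 9.65 hours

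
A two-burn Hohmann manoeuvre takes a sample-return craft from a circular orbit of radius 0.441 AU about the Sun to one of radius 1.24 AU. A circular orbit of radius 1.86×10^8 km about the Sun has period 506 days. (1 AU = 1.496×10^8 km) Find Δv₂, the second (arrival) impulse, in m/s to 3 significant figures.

Δv₂ = 7380 m/s

From Kepler's third law T² = 4π²r³/μ at r = 1.86×10^8 km, T = 506 days = 506 × 86400 s = 4.37184×10^7 s: μ = 4π²r³/T² = 1.32914×10^11 km³/s².
In km: r₁ = 0.441 × 1.496×10^8 = 6.59736×10^7 km; r₂ = 1.24 × 1.496×10^8 = 1.85504×10^8 km.
The Hohmann ellipse has a_t = (r₁ + r₂)/2 = 1.257388×10^8 km.
Circular speed at r = 1.85504×10^8 km: v_c = √(μ/r) = 26.7675 km/s.
Transfer-orbit speed at the same r (vis-viva, a = a_t): v_t = √[μ(2/r − 1/a_t)] = 19.3892 km/s.
Δv₂ = |v_t − v_c| = |19.3892 − 26.7675| = 7.378 km/s.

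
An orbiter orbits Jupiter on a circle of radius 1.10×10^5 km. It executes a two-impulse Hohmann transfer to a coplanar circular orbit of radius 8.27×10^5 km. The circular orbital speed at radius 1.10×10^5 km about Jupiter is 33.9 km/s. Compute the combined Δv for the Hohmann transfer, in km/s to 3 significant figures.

Δv = 17.5 km/s

From the circular-orbit relation v² = μ/r at r = 1.10×10^5 km: μ = v²r = (33.9)² × 1.10×10^5 = 1.26413×10^8 km³/s².
The Hohmann ellipse has a_t = (r₁ + r₂)/2 = 4.685×10^5 km.
Circular speed at r₁: v₁ = √(μ/r₁) = √(1.26413×10^8/1.100×10^5) = 33.90 km/s.
Transfer-orbit speed at r₁ (vis-viva equation): v_p = √[μ(2/r₁ − 1/a_t)] = 45.04 km/s.
First burn Δv₁ = |v_p − v₁| = 11.14 km/s.
Circular speed at r₂: v₂ = √(μ/r₂) = 12.364 km/s.
Transfer-orbit speed at r₂: v_a = √[μ(2/r₂ − 1/a_t)] = 5.9908 km/s.
Second burn Δv₂ = |v₂ − v_a| = 6.373 km/s.
Total Δv = Δv₁ + Δv₂ = 17.51 km/s.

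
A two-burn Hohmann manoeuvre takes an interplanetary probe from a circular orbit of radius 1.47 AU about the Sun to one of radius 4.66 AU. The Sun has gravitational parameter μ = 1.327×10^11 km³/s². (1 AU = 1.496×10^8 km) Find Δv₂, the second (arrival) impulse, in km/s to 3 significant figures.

In km: r₁ = 1.47 × 1.496×10^8 = 2.19912×10^8 km; r₂ = 4.66 × 1.496×10^8 = 6.97136×10^8 km.
Semi-major axis of the transfer orbit: a_t = (2.19912×10^8 + 6.97136×10^8)/2 = 4.58524×10^8 km.
On the circular orbit at r = 6.97136×10^8 km, v_c = √(μ/r) = 13.797 km/s.
Vis-viva on the transfer ellipse at r = 6.97136×10^8 km gives v_t = √[μ(2/r − 1/a_t)] = 9.5548 km/s.
Δv₂ = |v_t − v_c| = |9.5548 − 13.797| = 4.242 km/s.

Δv₂ = 4.24 km/s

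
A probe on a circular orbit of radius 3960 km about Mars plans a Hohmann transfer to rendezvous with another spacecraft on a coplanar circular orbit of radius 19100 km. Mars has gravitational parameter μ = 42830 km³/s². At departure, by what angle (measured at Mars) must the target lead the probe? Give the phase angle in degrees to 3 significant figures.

Semi-major axis of the transfer orbit: a_t = (3960 + 19100)/2 = 11530 km.
The half-period of the transfer ellipse is t = π√(a_t³/μ) = 18794.0 s.
The target's mean motion on its circular orbit is ω₂ = √(μ/r₂³) = 7.84014×10^-5 rad/s.
Angle swept by the target during transfer: ω₂·t = 1.47348 rad = 84.42°.
The probe traverses 180° on the transfer ellipse, so the target must lead by 180° − 84.42° = 95.6°.

φ = 95.6°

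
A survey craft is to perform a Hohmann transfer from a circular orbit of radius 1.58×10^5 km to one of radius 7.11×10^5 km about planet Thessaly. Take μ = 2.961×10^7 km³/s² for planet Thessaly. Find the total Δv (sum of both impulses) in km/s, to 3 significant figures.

Δv = 6.38 km/s

Semi-major axis of the transfer orbit: a_t = (1.580×10^5 + 7.110×10^5)/2 = 4.345×10^5 km.
At r₁ the circular-orbit speed is v₁ = √(μ/r₁) = 13.690 km/s.
Transfer-orbit speed at r₁ (vis-viva equation): v_p = √[μ(2/r₁ − 1/a_t)] = 17.512 km/s.
First burn Δv₁ = |v_p − v₁| = 3.822 km/s.
At r₂, v₂ = √(μ/r₂) = 6.4533 km/s.
Transfer-orbit speed at r₂: v_a = √[μ(2/r₂ − 1/a_t)] = 3.8915 km/s.
Second burn Δv₂ = |v₂ − v_a| = 2.562 km/s.
Total Δv = Δv₁ + Δv₂ = 6.384 km/s.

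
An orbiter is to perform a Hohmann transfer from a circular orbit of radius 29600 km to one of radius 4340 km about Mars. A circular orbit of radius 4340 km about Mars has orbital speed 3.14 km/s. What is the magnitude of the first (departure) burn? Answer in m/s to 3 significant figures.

From the circular-orbit relation v² = μ/r at r = 4340 km: μ = v²r = (3.14)² × 4340 = 42790.7 km³/s².
Transfer-ellipse semi-major axis a_t = (r₁ + r₂)/2 = (29600 + 4340)/2 = 16970 km.
On the circular orbit at r = 29600 km, v_c = √(μ/r) = 1.2023 km/s.
Vis-viva on the transfer ellipse at r = 29600 km gives v_t = √[μ(2/r − 1/a_t)] = 0.60804 km/s.
Δv₁ = |v_t − v_c| = |0.60804 − 1.2023| = 0.5943 km/s.

Δv₁ = 594 m/s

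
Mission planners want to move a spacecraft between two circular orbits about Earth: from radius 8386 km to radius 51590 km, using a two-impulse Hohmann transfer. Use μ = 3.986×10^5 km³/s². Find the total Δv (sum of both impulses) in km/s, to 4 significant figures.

Transfer-ellipse semi-major axis a_t = (r₁ + r₂)/2 = (8386 + 51590)/2 = 29988 km.
At r₁ the circular-orbit speed is v₁ = √(μ/r₁) = 6.8943 km/s.
Transfer-orbit speed at r₁ (v² = μ(2/r − 1/a)): v_p = √[μ(2/r₁ − 1/a_t)] = 9.0427 km/s.
First burn Δv₁ = |v_p − v₁| = 2.148 km/s.
Circular speed at r₂: v₂ = √(μ/r₂) = 2.780 km/s.
Transfer-orbit speed at r₂: v_a = √[μ(2/r₂ − 1/a_t)] = 1.470 km/s.
Second burn Δv₂ = |v₂ − v_a| = 1.310 km/s.
Δv = Δv₁ + Δv₂ = 2.148 + 1.310 = 3.458 km/s.

Δv = 3.458 km/s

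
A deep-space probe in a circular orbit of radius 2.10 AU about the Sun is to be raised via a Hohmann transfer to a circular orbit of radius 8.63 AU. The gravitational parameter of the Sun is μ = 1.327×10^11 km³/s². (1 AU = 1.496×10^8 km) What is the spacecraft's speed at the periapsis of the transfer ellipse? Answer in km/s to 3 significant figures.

In km: r₁ = 2.10 × 1.496×10^8 = 3.1416×10^8 km; r₂ = 8.63 × 1.496×10^8 = 1.291048×10^9 km.
The Hohmann ellipse has a_t = (r₁ + r₂)/2 = 8.02604×10^8 km.
At periapsis, r = 3.1416×10^8 km.
From the vis-viva equation, v = √[μ(2/r − 1/a_t)] = 26.07 km/s.

v = 26.1 km/s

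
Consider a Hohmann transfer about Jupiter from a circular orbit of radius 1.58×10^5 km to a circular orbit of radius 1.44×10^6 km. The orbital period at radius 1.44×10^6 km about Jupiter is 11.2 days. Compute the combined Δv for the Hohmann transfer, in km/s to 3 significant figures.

From Kepler's third law T² = 4π²r³/μ at r = 1.44×10^6 km, T = 11.2 days = 11.2 × 86400 s = 9.6768×10^5 s: μ = 4π²r³/T² = 1.25888×10^8 km³/s².
Transfer-ellipse semi-major axis a_t = (r₁ + r₂)/2 = (1.580×10^5 + 1.440×10^6)/2 = 7.990×10^5 km.
At r₁ the circular-orbit speed is v₁ = √(μ/r₁) = 28.227 km/s.
On the transfer ellipse at r₁, v² = μ(2/r − 1/a) gives v_p = √[μ(2/r₁ − 1/a_t)] = 37.894 km/s.
First burn Δv₁ = |v_p − v₁| = 9.667 km/s.
Circular speed at r₂: v₂ = √(μ/r₂) = 9.350 km/s.
Transfer-orbit speed at r₂: v_a = √[μ(2/r₂ − 1/a_t)] = 4.158 km/s.
Second burn Δv₂ = |v₂ − v_a| = 5.192 km/s.
Δv = Δv₁ + Δv₂ = 9.667 + 5.192 = 14.86 km/s.

Δv = 14.9 km/s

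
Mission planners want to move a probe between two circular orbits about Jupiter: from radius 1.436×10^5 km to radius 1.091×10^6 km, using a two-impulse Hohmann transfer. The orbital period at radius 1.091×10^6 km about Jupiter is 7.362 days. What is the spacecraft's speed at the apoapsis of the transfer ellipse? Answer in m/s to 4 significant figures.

v = 5198 m/s

From Kepler's third law T² = 4π²r³/μ at r = 1.091×10^6 km, T = 7.362 days = 7.362 × 86400 s = 6.360768×10^5 s: μ = 4π²r³/T² = 1.26711×10^8 km³/s².
Transfer-ellipse semi-major axis a_t = (r₁ + r₂)/2 = (1.436×10^5 + 1.091×10^6)/2 = 6.173×10^5 km.
At apoapsis, r = 1.091×10^6 km.
Applying v² = μ(2/r − 1/a_t): v = 5.198 km/s.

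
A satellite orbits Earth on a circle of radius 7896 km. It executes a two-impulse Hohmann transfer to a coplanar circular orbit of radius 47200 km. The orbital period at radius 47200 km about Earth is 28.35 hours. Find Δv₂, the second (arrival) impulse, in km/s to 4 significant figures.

Δv₂ = 1.350 km/s

From Kepler's third law T² = 4π²r³/μ at r = 47200 km, T = 28.35 hours = 28.35 × 3600 s = 1.0206×10^5 s: μ = 4π²r³/T² = 3.98542×10^5 km³/s².
The Hohmann ellipse has a_t = (r₁ + r₂)/2 = 27548 km.
Circular speed at r = 47200 km: v_c = √(μ/r) = 2.906 km/s.
Transfer-orbit speed at the same r (vis-viva, a = a_t): v_t = √[μ(2/r − 1/a_t)] = 1.556 km/s.
Δv₂ = |v_t − v_c| = |1.556 − 2.906| = 1.350 km/s.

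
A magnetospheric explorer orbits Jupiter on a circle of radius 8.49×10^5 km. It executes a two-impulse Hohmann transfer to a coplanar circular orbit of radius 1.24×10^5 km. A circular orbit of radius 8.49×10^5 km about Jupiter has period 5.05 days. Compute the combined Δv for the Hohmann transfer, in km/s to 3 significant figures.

From Kepler's third law T² = 4π²r³/μ at r = 8.49×10^5 km, T = 5.05 days = 5.05 × 86400 s = 4.3632×10^5 s: μ = 4π²r³/T² = 1.26903×10^8 km³/s².
The Hohmann ellipse has a_t = (r₁ + r₂)/2 = 4.865×10^5 km.
At r₁ the circular-orbit speed is v₁ = √(μ/r₁) = 12.226 km/s.
Transfer-orbit speed at r₁ (v² = μ(2/r − 1/a)): v_a = √[μ(2/r₁ − 1/a_t)] = 6.1724 km/s.
First burn Δv₁ = |v_a − v₁| = 6.054 km/s.
Circular speed at r₂: v₂ = √(μ/r₂) = 31.99 km/s.
Transfer-orbit speed at r₂: v_p = √[μ(2/r₂ − 1/a_t)] = 42.26 km/s.
Second burn Δv₂ = |v₂ − v_p| = 10.27 km/s.
Δv = Δv₁ + Δv₂ = 6.054 + 10.27 = 16.32 km/s.

Δv = 16.3 km/s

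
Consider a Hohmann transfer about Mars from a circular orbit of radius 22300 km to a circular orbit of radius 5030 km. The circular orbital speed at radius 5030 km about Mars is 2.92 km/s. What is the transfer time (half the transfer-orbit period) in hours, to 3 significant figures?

t = 6.73 hours

From the circular-orbit relation v² = μ/r at r = 5030 km: μ = v²r = (2.92)² × 5030 = 42887.8 km³/s².
The Hohmann ellipse has a_t = (r₁ + r₂)/2 = 13665 km.
Transfer time t = π√(a_t³/μ) = π√((13665)³ / 42887.8) = 24230 s.
Converting: 24230 s ÷ 3600 s/hour = 6.73 hours.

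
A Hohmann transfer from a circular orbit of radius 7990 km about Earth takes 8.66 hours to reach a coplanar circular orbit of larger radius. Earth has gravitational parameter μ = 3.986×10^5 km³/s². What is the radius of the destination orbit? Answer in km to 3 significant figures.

r₂ = 60000 km

Transfer time t = 8.66 hours = 31176 s, and t = π√(a_t³/μ).
So a_t = (μ t²/π²)^(1/3) = (3.986×10^5 × (31176)² / π²)^(1/3) = 33985 km.
Since a_t = (r₁ + r₂)/2, r₂ = 2a_t − r₁ = 2×33985 − 7990 = 59980 km.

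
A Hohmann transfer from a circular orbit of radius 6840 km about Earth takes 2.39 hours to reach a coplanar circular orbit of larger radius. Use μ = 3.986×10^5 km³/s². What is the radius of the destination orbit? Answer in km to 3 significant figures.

Transfer time t = 2.39 hours = 8604 s, and t = π√(a_t³/μ).
So a_t = (μ t²/π²)^(1/3) = (3.986×10^5 × (8604)² / π²)^(1/3) = 14406 km.
Since a_t = (r₁ + r₂)/2, r₂ = 2a_t − r₁ = 2×14406 − 6840 = 21972 km.

r₂ = 22000 km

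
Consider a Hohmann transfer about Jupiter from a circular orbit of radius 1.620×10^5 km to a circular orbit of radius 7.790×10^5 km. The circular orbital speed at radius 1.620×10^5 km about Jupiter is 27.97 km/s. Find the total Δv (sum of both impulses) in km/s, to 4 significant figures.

From the circular-orbit relation v² = μ/r at r = 1.620×10^5 km: μ = v²r = (27.97)² × 1.620×10^5 = 1.26736×10^8 km³/s².
The Hohmann ellipse has a_t = (r₁ + r₂)/2 = 4.705×10^5 km.
Circular speed at r₁: v₁ = √(μ/r₁) = √(1.26736×10^8/1.620×10^5) = 27.97 km/s.
Transfer-orbit speed at r₁ (vis-viva equation): v_p = √[μ(2/r₁ − 1/a_t)] = 35.99 km/s.
First burn Δv₁ = |v_p − v₁| = 8.020 km/s.
At r₂, v₂ = √(μ/r₂) = 12.755 km/s.
Transfer-orbit speed at r₂: v_a = √[μ(2/r₂ − 1/a_t)] = 7.4844 km/s.
Second burn Δv₂ = |v₂ − v_a| = 5.271 km/s.
Δv = Δv₁ + Δv₂ = 8.020 + 5.271 = 13.29 km/s.

Δv = 13.29 km/s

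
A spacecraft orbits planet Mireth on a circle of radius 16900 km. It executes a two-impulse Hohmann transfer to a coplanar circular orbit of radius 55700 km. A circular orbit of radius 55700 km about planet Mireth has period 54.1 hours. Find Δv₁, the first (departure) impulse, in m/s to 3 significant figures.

Δv₁ = 779 m/s

From Kepler's third law T² = 4π²r³/μ at r = 55700 km, T = 54.1 hours = 54.1 × 3600 s = 1.9476×10^5 s: μ = 4π²r³/T² = 1.79856×10^5 km³/s².
Semi-major axis of the transfer orbit: a_t = (16900 + 55700)/2 = 36300 km.
Circular speed at r = 16900 km: v_c = √(μ/r) = 3.26227 km/s.
Transfer-orbit speed at the same r (vis-viva, a = a_t): v_t = √[μ(2/r − 1/a_t)] = 4.04105 km/s.
Δv₁ = |v_t − v_c| = |4.04105 − 3.26227| = 0.7788 km/s.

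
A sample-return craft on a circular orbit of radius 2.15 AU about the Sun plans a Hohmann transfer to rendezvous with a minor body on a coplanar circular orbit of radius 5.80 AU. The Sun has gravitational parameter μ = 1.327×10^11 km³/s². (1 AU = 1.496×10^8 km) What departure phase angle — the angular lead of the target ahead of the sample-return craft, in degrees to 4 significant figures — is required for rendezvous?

In km: r₁ = 2.15 × 1.496×10^8 = 3.2164×10^8 km; r₂ = 5.80 × 1.496×10^8 = 8.6768×10^8 km.
Transfer-ellipse semi-major axis a_t = (r₁ + r₂)/2 = (3.2164×10^8 + 8.6768×10^8)/2 = 5.9466×10^8 km.
The half-period of the transfer ellipse is t = π√(a_t³/μ) = 1.250597×10^8 s.
Target angular speed ω₂ = √(μ/r₂³) = 1.425267×10^-8 rad/s.
Angle swept by the target during transfer: ω₂·t = 1.78243 rad = 102.13°.
Arrival is 180° from departure on the ellipse, so φ = 180° − 102.13° = 77.87°.

φ = 77.87°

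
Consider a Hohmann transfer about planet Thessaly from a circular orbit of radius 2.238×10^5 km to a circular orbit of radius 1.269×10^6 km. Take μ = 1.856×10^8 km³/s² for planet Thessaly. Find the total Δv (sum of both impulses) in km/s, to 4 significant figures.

Δv = 14.22 km/s

The Hohmann ellipse has a_t = (r₁ + r₂)/2 = 7.464×10^5 km.
At r₁ the circular-orbit speed is v₁ = √(μ/r₁) = 28.7978 km/s.
Transfer-orbit speed at r₁ (vis-viva equation): v_p = √[μ(2/r₁ − 1/a_t)] = 37.5495 km/s.
First burn Δv₁ = |v_p − v₁| = 8.752 km/s.
Circular speed at r₂: v₂ = √(μ/r₂) = 12.09367 km/s.
Transfer-orbit speed at r₂: v_a = √[μ(2/r₂ − 1/a_t)] = 6.622202 km/s.
Second burn Δv₂ = |v₂ − v_a| = 5.471 km/s.
Δv = Δv₁ + Δv₂ = 8.752 + 5.471 = 14.22 km/s.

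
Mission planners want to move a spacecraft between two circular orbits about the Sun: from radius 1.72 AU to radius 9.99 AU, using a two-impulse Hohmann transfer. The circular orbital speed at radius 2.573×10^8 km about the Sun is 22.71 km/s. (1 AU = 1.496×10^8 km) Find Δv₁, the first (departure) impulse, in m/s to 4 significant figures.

Δv₁ = 6954 m/s

From the circular-orbit relation v² = μ/r at r = 2.573×10^8 km: μ = v²r = (22.71)² × 2.573×10^8 = 1.32701×10^11 km³/s².
In km: r₁ = 1.72 × 1.496×10^8 = 2.57312×10^8 km; r₂ = 9.99 × 1.496×10^8 = 1.494504×10^9 km.
Transfer-ellipse semi-major axis a_t = (r₁ + r₂)/2 = (2.57312×10^8 + 1.494504×10^9)/2 = 8.75908×10^8 km.
On the circular orbit at r = 2.57312×10^8 km, v_c = √(μ/r) = 22.7095 km/s.
Vis-viva on the transfer ellipse at r = 2.57312×10^8 km gives v_t = √[μ(2/r − 1/a_t)] = 29.6638 km/s.
Δv₁ = |v_t − v_c| = |29.6638 − 22.7095| = 6.954 km/s.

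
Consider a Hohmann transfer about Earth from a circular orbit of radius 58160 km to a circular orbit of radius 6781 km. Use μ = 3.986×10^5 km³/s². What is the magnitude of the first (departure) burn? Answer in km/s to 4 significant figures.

Δv₁ = 1.422 km/s

Transfer-ellipse semi-major axis a_t = (r₁ + r₂)/2 = (58160 + 6781)/2 = 32470.5 km.
Circular speed at r = 58160 km: v_c = √(μ/r) = 2.618 km/s.
Transfer-orbit speed at the same r (vis-viva, a = a_t): v_t = √[μ(2/r − 1/a_t)] = 1.196 km/s.
Δv₁ = |v_t − v_c| = |1.196 − 2.618| = 1.422 km/s.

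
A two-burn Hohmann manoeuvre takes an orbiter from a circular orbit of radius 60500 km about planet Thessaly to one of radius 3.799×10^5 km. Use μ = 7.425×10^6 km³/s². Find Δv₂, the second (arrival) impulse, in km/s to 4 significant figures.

Δv₂ = 2.104 km/s

Transfer-ellipse semi-major axis a_t = (r₁ + r₂)/2 = (60500 + 3.799×10^5)/2 = 2.202×10^5 km.
Circular speed at r = 3.799×10^5 km: v_c = √(μ/r) = 4.421 km/s.
Transfer-orbit speed at the same r (vis-viva, a = a_t): v_t = √[μ(2/r − 1/a_t)] = 2.317 km/s.
Δv₂ = |v_t − v_c| = |2.317 − 4.421| = 2.104 km/s.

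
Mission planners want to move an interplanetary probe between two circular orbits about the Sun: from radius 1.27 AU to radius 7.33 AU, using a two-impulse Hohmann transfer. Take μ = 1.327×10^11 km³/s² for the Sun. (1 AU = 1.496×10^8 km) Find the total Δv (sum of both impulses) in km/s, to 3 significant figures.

In km: r₁ = 1.27 × 1.496×10^8 = 1.89992×10^8 km; r₂ = 7.33 × 1.496×10^8 = 1.096568×10^9 km.
Semi-major axis of the transfer orbit: a_t = (1.89992×10^8 + 1.096568×10^9)/2 = 6.4328×10^8 km.
Circular speed at r₁: v₁ = √(μ/r₁) = √(1.327×10^11/1.89992×10^8) = 26.428 km/s.
On the transfer ellipse at r₁, vis-viva gives v_p = √[μ(2/r₁ − 1/a_t)] = 34.505 km/s.
First burn Δv₁ = |v_p − v₁| = 8.077 km/s.
Circular speed at r₂: v₂ = √(μ/r₂) = 11.00 km/s.
Transfer-orbit speed at r₂: v_a = √[μ(2/r₂ − 1/a_t)] = 5.978 km/s.
Second burn Δv₂ = |v₂ − v_a| = 5.022 km/s.
Δv = Δv₁ + Δv₂ = 8.077 + 5.022 = 13.10 km/s.

Δv = 13.1 km/s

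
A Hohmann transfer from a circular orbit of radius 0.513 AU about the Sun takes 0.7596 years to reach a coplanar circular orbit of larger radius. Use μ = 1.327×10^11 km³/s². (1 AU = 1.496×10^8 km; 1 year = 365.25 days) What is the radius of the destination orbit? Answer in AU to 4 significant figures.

In km: r₁ = 0.513 × 1.496×10^8 = 7.67448×10^7 km.
Transfer time t = 0.7596 years × 365.25 × 86400 s = 2.397115296×10^7 s, and t = π√(a_t³/μ).
So a_t = (μ t²/π²)^(1/3) = (1.327×10^11 × (2.397115296×10^7)² / π²)^(1/3) = 1.9769×10^8 km.
Since a_t = (r₁ + r₂)/2, r₂ = 2a_t − r₁ = 2×1.9769×10^8 − 7.67448×10^7 = 3.186352×10^8 km.
In AU: r₂ = 3.186352×10^8 / 1.496×10^8 = 2.130 AU.

r₂ = 2.130 AU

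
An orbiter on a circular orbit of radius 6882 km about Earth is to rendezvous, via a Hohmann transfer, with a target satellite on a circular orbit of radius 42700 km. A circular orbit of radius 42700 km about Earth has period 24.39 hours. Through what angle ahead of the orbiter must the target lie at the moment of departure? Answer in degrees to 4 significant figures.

φ = 100.4°

From Kepler's third law T² = 4π²r³/μ at r = 42700 km, T = 24.39 hours = 24.39 × 3600 s = 87804 s: μ = 4π²r³/T² = 3.98671×10^5 km³/s².
Transfer-ellipse semi-major axis a_t = (r₁ + r₂)/2 = (6882 + 42700)/2 = 24791 km.
The half-period of the transfer ellipse is t = π√(a_t³/μ) = 19422 s.
The target's mean motion on its circular orbit is ω₂ = √(μ/r₂³) = 7.1559×10^-5 rad/s.
Angle swept by the target during transfer: ω₂·t = 1.3898 rad = 79.63°.
The orbiter traverses 180° on the transfer ellipse, so the target must lead by 180° − 79.63° = 100.4°.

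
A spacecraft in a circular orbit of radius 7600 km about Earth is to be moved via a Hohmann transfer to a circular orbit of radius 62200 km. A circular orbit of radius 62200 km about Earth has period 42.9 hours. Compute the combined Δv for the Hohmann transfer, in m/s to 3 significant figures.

Δv = 3770 m/s

From Kepler's third law T² = 4π²r³/μ at r = 62200 km, T = 42.9 hours = 42.9 × 3600 s = 1.5444×10^5 s: μ = 4π²r³/T² = 3.98301×10^5 km³/s².
Transfer-ellipse semi-major axis a_t = (r₁ + r₂)/2 = (7600 + 62200)/2 = 34900 km.
Circular speed at r₁: v₁ = √(μ/r₁) = √(3.98301×10^5/7600) = 7.2393 km/s.
On the transfer ellipse at r₁, vis-viva equation gives v_p = √[μ(2/r₁ − 1/a_t)] = 9.6645 km/s.
First burn Δv₁ = |v_p − v₁| = 2.425 km/s.
Circular speed at r₂: v₂ = √(μ/r₂) = 2.531 km/s.
Transfer-orbit speed at r₂: v_a = √[μ(2/r₂ − 1/a_t)] = 1.181 km/s.
Second burn Δv₂ = |v₂ − v_a| = 1.350 km/s.
Total Δv = Δv₁ + Δv₂ = 3.775 km/s.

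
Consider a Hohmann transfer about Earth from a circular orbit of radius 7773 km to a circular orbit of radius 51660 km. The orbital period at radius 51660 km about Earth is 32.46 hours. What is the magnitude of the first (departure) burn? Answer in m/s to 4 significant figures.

Δv₁ = 2281 m/s

From Kepler's third law T² = 4π²r³/μ at r = 51660 km, T = 32.46 hours = 32.46 × 3600 s = 1.16856×10^5 s: μ = 4π²r³/T² = 3.98585×10^5 km³/s².
Transfer-ellipse semi-major axis a_t = (r₁ + r₂)/2 = (7773 + 51660)/2 = 29716.5 km.
Circular speed at r = 7773 km: v_c = √(μ/r) = 7.161 km/s.
Transfer-orbit speed at the same r (vis-viva, a = a_t): v_t = √[μ(2/r − 1/a_t)] = 9.442 km/s.
Δv₁ = |v_t − v_c| = |9.442 − 7.161| = 2.281 km/s.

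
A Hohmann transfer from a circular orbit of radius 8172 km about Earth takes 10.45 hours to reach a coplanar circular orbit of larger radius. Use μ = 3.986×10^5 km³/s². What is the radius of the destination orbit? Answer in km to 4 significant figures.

r₂ = 68870 km

Transfer time t = 10.45 hours = 37620 s, and t = π√(a_t³/μ).
So a_t = (μ t²/π²)^(1/3) = (3.986×10^5 × (37620)² / π²)^(1/3) = 38520 km.
Since a_t = (r₁ + r₂)/2, r₂ = 2a_t − r₁ = 2×38520 − 8172 = 68868 km.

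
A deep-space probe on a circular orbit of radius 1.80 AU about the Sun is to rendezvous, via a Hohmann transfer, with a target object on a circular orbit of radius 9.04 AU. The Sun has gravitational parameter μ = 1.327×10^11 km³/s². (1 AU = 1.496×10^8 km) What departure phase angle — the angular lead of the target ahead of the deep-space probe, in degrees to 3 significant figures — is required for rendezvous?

In km: r₁ = 1.80 × 1.496×10^8 = 2.6928×10^8 km; r₂ = 9.04 × 1.496×10^8 = 1.352384×10^9 km.
Transfer-ellipse semi-major axis a_t = (r₁ + r₂)/2 = (2.6928×10^8 + 1.352384×10^9)/2 = 8.10832×10^8 km.
Transfer time t = π√(a_t³/μ) = 1.9912×10^8 s.
The target's mean motion on its circular orbit is ω₂ = √(μ/r₂³) = 7.3246×10^-9 rad/s.
Angle swept by the target during transfer: ω₂·t = 1.45847 rad = 83.56°.
The deep-space probe traverses 180° on the transfer ellipse, so the target must lead by 180° − 83.56° = 96.4°.

φ = 96.4°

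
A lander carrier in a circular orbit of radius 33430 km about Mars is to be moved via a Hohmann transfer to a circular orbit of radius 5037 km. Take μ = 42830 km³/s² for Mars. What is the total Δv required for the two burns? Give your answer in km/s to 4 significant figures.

Δv = 1.481 km/s

Semi-major axis of the transfer orbit: a_t = (33430 + 5037)/2 = 19233.5 km.
At r₁ the circular-orbit speed is v₁ = √(μ/r₁) = 1.13189 km/s.
On the transfer ellipse at r₁, vis-viva equation gives v_a = √[μ(2/r₁ − 1/a_t)] = 0.579245 km/s.
First burn Δv₁ = |v_a − v₁| = 0.5526 km/s.
At r₂, v₂ = √(μ/r₂) = 2.9160 km/s.
Transfer-orbit speed at r₂: v_p = √[μ(2/r₂ − 1/a_t)] = 3.8444 km/s.
Second burn Δv₂ = |v₂ − v_p| = 0.9284 km/s.
Δv = Δv₁ + Δv₂ = 0.5526 + 0.9284 = 1.481 km/s.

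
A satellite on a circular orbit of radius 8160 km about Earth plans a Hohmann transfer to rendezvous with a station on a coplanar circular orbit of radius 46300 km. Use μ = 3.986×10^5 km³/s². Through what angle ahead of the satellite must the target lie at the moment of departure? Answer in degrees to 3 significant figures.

Semi-major axis of the transfer orbit: a_t = (8160 + 46300)/2 = 27230 km.
Transfer time t = π√(a_t³/μ) = 22359 s.
The target's mean motion on its circular orbit is ω₂ = √(μ/r₂³) = 6.3372×10^-5 rad/s.
Angle swept by the target during transfer: ω₂·t = 1.4169 rad = 81.18°.
The satellite traverses 180° on the transfer ellipse, so the target must lead by 180° − 81.18° = 98.8°.

φ = 98.8°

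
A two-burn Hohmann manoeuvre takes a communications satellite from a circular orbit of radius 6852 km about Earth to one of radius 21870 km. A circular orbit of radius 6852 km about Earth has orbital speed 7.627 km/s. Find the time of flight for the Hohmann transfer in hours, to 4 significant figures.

From the circular-orbit relation v² = μ/r at r = 6852 km: μ = v²r = (7.627)² × 6852 = 3.98589×10^5 km³/s².
The Hohmann ellipse has a_t = (r₁ + r₂)/2 = 14361 km.
Half the transfer-orbit period gives t = π√(a_t³/μ) = 8564 s.
Converting: 8564 s ÷ 3600 s/hour = 2.379 hours.

t = 2.379 hours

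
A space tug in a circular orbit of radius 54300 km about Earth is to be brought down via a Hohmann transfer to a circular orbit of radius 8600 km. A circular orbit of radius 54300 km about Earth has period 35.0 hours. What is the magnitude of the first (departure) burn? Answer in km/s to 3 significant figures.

Δv₁ = 1.29 km/s

From Kepler's third law T² = 4π²r³/μ at r = 54300 km, T = 35.0 hours = 35.0 × 3600 s = 1.260×10^5 s: μ = 4π²r³/T² = 3.98124×10^5 km³/s².
The Hohmann ellipse has a_t = (r₁ + r₂)/2 = 31450 km.
Circular speed at r = 54300 km: v_c = √(μ/r) = 2.708 km/s.
Transfer-orbit speed at the same r (vis-viva, a = a_t): v_t = √[μ(2/r − 1/a_t)] = 1.416 km/s.
Δv₁ = |v_t − v_c| = |1.416 − 2.708| = 1.292 km/s.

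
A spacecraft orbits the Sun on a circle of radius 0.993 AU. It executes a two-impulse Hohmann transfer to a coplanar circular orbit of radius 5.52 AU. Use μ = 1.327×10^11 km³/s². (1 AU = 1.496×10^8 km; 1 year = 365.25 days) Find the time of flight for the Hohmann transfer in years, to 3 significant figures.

In km: r₁ = 0.993 × 1.496×10^8 = 1.485528×10^8 km; r₂ = 5.52 × 1.496×10^8 = 8.25792×10^8 km.
The Hohmann ellipse has a_t = (r₁ + r₂)/2 = 4.871724×10^8 km.
Transfer time t = π√(a_t³/μ) = π√((4.871724×10^8)³ / 1.327×10^11) = 9.273×10^7 s.
Converting: 9.273×10^7 s ÷ 3.15576×10^7 s/year (365.25 × 86400) = 2.94 years.

t = 2.94 years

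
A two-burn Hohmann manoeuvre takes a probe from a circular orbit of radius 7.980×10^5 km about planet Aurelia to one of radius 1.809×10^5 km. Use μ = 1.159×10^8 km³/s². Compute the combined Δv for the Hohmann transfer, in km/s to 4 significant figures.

The Hohmann ellipse has a_t = (r₁ + r₂)/2 = 4.8945×10^5 km.
At r₁ the circular-orbit speed is v₁ = √(μ/r₁) = 12.0515 km/s.
Transfer-orbit speed at r₁ (vis-viva): v_a = √[μ(2/r₁ − 1/a_t)] = 7.32665 km/s.
First burn Δv₁ = |v_a − v₁| = 4.725 km/s.
At r₂, v₂ = √(μ/r₂) = 25.312 km/s.
Transfer-orbit speed at r₂: v_p = √[μ(2/r₂ − 1/a_t)] = 32.320 km/s.
Second burn Δv₂ = |v₂ − v_p| = 7.008 km/s.
Δv = Δv₁ + Δv₂ = 4.725 + 7.008 = 11.73 km/s.

Δv = 11.73 km/s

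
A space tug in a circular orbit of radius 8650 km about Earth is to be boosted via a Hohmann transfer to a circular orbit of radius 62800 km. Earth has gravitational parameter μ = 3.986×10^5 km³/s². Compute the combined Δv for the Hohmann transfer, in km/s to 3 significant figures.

Semi-major axis of the transfer orbit: a_t = (8650 + 62800)/2 = 35725 km.
At r₁ the circular-orbit speed is v₁ = √(μ/r₁) = 6.788 km/s.
Transfer-orbit speed at r₁ (v² = μ(2/r − 1/a)): v_p = √[μ(2/r₁ − 1/a_t)] = 9.000 km/s.
First burn Δv₁ = |v_p − v₁| = 2.212 km/s.
At r₂, v₂ = √(μ/r₂) = 2.5194 km/s.
Transfer-orbit speed at r₂: v_a = √[μ(2/r₂ − 1/a_t)] = 1.2397 km/s.
Second burn Δv₂ = |v₂ − v_a| = 1.280 km/s.
Total Δv = Δv₁ + Δv₂ = 3.492 km/s.

Δv = 3.49 km/s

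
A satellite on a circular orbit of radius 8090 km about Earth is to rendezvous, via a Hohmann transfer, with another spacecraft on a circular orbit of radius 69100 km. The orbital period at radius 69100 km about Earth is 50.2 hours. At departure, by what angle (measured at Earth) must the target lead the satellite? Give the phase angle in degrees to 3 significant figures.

φ = 105°

From Kepler's third law T² = 4π²r³/μ at r = 69100 km, T = 50.2 hours = 50.2 × 3600 s = 1.8072×10^5 s: μ = 4π²r³/T² = 3.98824×10^5 km³/s².
Semi-major axis of the transfer orbit: a_t = (8090 + 69100)/2 = 38595 km.
The half-period of the transfer ellipse is t = π√(a_t³/μ) = 37719 s.
The target's mean motion on its circular orbit is ω₂ = √(μ/r₂³) = 3.4768×10^-5 rad/s.
Angle swept by the target during transfer: ω₂·t = 1.3114 rad = 75.14°.
Arrival is 180° from departure on the ellipse, so φ = 180° − 75.14° = 105°.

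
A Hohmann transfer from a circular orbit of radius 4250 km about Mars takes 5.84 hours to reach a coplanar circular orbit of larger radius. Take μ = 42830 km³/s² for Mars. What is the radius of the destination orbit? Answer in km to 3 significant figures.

Transfer time t = 5.84 hours = 21024 s, and t = π√(a_t³/μ).
So a_t = (μ t²/π²)^(1/3) = (42830 × (21024)² / π²)^(1/3) = 12425 km.
Since a_t = (r₁ + r₂)/2, r₂ = 2a_t − r₁ = 2×12425 − 4250 = 20600 km.

r₂ = 20600 km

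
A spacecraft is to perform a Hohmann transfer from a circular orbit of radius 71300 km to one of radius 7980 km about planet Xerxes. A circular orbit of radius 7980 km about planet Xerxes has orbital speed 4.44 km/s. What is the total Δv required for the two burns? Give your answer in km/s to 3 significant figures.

From the circular-orbit relation v² = μ/r at r = 7980 km: μ = v²r = (4.44)² × 7980 = 1.57315×10^5 km³/s².
Transfer-ellipse semi-major axis a_t = (r₁ + r₂)/2 = (71300 + 7980)/2 = 39640 km.
At r₁ the circular-orbit speed is v₁ = √(μ/r₁) = 1.4854 km/s.
On the transfer ellipse at r₁, vis-viva gives v_a = √[μ(2/r₁ − 1/a_t)] = 0.66646 km/s.
First burn Δv₁ = |v_a − v₁| = 0.8189 km/s.
At r₂, v₂ = √(μ/r₂) = 4.440 km/s.
Transfer-orbit speed at r₂: v_p = √[μ(2/r₂ − 1/a_t)] = 5.955 km/s.
Second burn Δv₂ = |v₂ − v_p| = 1.515 km/s.
Δv = Δv₁ + Δv₂ = 0.8189 + 1.515 = 2.334 km/s.

Δv = 2.33 km/s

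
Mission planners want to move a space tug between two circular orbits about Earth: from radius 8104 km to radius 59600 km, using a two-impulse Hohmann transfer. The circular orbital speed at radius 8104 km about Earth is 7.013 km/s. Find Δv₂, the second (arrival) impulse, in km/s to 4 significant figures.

From the circular-orbit relation v² = μ/r at r = 8104 km: μ = v²r = (7.013)² × 8104 = 3.98572×10^5 km³/s².
Transfer-ellipse semi-major axis a_t = (r₁ + r₂)/2 = (8104 + 59600)/2 = 33852 km.
Circular speed at r = 59600 km: v_c = √(μ/r) = 2.586 km/s.
Vis-viva on the transfer ellipse at r = 59600 km gives v_t = √[μ(2/r − 1/a_t)] = 1.265 km/s.
Δv₂ = |v_t − v_c| = |1.265 − 2.586| = 1.321 km/s.

Δv₂ = 1.321 km/s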